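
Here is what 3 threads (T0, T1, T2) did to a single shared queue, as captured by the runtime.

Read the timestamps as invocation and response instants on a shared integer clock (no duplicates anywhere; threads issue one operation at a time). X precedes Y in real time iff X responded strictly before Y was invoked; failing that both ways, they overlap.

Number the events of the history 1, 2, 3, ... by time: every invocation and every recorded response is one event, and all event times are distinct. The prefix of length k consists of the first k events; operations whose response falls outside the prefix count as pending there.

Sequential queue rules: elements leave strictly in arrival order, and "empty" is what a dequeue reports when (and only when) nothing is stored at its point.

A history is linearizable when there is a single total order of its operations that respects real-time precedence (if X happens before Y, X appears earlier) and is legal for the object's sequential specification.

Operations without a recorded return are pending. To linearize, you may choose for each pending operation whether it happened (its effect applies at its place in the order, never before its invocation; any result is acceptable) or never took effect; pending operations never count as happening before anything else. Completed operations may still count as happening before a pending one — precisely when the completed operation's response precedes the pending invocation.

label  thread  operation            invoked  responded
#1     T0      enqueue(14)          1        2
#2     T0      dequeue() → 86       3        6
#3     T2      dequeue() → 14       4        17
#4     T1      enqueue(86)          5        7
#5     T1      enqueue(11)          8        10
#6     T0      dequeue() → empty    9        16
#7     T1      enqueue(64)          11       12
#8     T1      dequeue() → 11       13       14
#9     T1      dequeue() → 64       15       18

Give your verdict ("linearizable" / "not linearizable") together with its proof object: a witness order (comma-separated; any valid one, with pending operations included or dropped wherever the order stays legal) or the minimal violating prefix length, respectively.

linearizable — witness: #1, #3, #4, #2, #5, #7, #8, #9, #6

after step 1 (#1 enqueue(14)): queue <14>
after step 2 (#3 dequeue() → 14): queue <>
after step 3 (#4 enqueue(86)): queue <86>
after step 4 (#2 dequeue() → 86): queue <>
after step 5 (#5 enqueue(11)): queue <11>
after step 6 (#7 enqueue(64)): queue <11,64>
after step 7 (#8 dequeue() → 11): queue <64>
after step 8 (#9 dequeue() → 64): queue <>
after step 9 (#6 dequeue() → empty): queue <>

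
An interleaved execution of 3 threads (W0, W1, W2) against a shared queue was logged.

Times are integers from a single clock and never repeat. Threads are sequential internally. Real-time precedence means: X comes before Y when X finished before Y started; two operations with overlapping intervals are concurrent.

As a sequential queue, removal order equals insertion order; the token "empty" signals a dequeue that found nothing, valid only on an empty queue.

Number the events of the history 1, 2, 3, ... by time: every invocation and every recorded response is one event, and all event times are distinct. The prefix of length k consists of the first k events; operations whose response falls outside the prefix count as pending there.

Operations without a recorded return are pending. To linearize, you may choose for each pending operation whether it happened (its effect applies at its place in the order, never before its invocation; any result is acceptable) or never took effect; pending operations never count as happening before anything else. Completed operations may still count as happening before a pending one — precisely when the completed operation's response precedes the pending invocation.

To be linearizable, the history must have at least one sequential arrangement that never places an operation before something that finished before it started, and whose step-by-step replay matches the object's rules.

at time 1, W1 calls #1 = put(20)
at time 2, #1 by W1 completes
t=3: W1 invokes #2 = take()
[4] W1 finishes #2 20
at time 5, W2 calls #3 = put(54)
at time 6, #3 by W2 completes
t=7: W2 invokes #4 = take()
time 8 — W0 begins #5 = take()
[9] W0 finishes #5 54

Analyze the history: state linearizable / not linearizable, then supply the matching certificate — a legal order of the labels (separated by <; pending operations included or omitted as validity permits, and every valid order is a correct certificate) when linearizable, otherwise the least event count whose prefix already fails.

step 1: #1 put(20) — queue <20>
step 2: #2 take() → 20 — queue <>
step 3: #3 put(54) — queue <54>
step 4: #5 take() → 54 — queue <>

linearizable — witness: #1 < #2 < #3 < #5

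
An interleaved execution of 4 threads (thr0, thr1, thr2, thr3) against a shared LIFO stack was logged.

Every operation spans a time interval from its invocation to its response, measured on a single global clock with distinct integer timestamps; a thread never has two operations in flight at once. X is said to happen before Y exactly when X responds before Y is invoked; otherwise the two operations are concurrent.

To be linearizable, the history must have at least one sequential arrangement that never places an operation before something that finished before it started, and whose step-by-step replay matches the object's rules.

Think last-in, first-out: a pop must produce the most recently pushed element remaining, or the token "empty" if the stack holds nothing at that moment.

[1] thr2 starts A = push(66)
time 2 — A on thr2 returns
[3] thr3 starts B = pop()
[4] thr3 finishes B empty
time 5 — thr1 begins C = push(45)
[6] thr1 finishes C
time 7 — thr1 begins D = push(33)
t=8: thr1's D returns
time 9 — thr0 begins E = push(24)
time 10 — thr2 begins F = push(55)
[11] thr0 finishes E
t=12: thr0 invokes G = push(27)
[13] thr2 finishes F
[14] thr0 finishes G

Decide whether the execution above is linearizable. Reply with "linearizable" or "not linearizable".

already the first 4 events (up to B's response at time 4) admit no linearization; the first 3 still do
a single order respects real time; the 2 completed LIFO stack operations fail replay along it
sample order A, B stalls at step 2 — B pop() → empty has no legal effect

not linearizable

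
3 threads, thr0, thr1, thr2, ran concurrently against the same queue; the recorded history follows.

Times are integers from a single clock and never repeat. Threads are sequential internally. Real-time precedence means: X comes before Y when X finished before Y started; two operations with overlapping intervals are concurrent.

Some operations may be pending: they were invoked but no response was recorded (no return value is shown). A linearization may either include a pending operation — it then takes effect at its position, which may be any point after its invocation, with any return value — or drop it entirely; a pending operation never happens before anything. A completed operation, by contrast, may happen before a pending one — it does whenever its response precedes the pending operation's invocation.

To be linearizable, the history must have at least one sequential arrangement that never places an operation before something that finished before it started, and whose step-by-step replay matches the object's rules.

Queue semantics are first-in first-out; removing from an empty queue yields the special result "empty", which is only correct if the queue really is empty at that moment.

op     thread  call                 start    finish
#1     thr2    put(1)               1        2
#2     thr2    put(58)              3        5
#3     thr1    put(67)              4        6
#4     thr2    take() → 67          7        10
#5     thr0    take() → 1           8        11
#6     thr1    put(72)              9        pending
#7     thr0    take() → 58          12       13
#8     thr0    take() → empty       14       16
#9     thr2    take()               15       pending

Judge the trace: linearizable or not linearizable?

linearizable

witness order: #1, #3, #2, #5, #4, #6, #7, #9, #8
1. #1 put(1), leaving queue <1>
2. #3 put(67), leaving queue <1,67>
3. #2 put(58), leaving queue <1,67,58>
4. #5 take() → 1, leaving queue <67,58>
5. #4 take() → 67, leaving queue <58>
6. #6 put(72) (pending, included), leaving queue <58,72>
7. #7 take() → 58, leaving queue <72>
8. #9 take() (pending, included), leaving queue <>
9. #8 take() → empty, leaving queue <>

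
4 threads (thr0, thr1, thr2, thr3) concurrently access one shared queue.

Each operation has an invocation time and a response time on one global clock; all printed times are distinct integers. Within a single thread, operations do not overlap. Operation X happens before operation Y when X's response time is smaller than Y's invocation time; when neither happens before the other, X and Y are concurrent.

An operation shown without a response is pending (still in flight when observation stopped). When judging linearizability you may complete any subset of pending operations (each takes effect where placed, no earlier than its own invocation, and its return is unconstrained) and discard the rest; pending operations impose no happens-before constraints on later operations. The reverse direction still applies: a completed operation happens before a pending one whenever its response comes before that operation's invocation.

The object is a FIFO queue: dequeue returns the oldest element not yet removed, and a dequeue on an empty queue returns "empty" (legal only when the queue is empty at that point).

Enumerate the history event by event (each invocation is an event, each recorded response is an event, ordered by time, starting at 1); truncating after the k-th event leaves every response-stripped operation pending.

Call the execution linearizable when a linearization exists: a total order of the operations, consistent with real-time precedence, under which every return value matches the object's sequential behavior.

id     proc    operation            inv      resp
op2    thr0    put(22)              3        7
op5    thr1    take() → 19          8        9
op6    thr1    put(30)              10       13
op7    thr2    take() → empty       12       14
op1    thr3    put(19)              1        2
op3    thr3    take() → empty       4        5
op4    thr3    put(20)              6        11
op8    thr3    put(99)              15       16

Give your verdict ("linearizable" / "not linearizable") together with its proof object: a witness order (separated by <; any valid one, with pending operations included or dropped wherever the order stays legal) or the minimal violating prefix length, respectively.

through event 4 a valid linearization exists; event 5 (op3 responding at time 5) ends that
a single order respects real time; the 2 completed queue operations fail replay along it
no completion choice of the 1 pending operation (op2) rescues it — every subset was tried
e.g. op1, op3 (pending dropped): illegal at step 2, since op3 take() → empty cannot apply there

not linearizable — minimal violating prefix: 5 events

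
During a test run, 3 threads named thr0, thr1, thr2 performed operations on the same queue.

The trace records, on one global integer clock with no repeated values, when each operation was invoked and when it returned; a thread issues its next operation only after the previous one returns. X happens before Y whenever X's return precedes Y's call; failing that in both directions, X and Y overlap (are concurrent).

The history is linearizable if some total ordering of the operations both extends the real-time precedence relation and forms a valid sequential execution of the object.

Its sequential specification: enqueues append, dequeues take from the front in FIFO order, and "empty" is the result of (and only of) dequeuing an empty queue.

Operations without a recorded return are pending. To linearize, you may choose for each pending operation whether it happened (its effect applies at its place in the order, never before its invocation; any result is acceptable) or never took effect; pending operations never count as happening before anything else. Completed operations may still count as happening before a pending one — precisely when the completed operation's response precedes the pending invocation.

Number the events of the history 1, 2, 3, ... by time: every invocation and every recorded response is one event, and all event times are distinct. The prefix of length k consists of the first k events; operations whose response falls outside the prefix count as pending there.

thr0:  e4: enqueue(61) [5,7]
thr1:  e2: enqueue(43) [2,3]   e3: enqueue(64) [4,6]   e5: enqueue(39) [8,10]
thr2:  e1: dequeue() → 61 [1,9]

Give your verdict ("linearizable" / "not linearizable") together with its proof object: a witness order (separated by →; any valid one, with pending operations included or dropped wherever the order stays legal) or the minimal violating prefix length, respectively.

through event 8 a valid linearization exists; event 9 (e1 responding at time 9) ends that
real-time-consistent orders of the 4 completed operations: 8 — all fail the queue replay
no escape via the 1 pending operation (e5): every completion choice fails
for example e1, e2, e3, e4 (pending dropped) fails at step 1: e1 dequeue() → 61 is not legal there
for example e1, e2, e4, e3 (pending dropped) fails at step 1: e1 dequeue() → 61 is not legal there

not linearizable — minimal violating prefix: 9 events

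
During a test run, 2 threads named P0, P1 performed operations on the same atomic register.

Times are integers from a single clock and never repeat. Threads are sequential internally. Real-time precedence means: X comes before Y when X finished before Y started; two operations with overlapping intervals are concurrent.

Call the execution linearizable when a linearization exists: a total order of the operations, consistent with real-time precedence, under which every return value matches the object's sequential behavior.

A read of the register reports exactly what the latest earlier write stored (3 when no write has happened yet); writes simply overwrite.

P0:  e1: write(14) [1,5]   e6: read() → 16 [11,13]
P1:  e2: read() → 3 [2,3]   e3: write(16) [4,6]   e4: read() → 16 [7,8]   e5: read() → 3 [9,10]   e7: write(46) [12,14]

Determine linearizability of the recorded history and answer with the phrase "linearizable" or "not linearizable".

not linearizable

already the first 10 events (up to e5's response at time 10) admit no linearization; the first 9 still do
real-time-consistent orders of the 5 completed operations: 3 — all fail the atomic register replay
e.g. e1, e2, e3, e4, e5: illegal at step 2, since e2 read() → 3 cannot apply there
e.g. e2, e1, e3, e4, e5: illegal at step 5, since e5 read() → 3 cannot apply there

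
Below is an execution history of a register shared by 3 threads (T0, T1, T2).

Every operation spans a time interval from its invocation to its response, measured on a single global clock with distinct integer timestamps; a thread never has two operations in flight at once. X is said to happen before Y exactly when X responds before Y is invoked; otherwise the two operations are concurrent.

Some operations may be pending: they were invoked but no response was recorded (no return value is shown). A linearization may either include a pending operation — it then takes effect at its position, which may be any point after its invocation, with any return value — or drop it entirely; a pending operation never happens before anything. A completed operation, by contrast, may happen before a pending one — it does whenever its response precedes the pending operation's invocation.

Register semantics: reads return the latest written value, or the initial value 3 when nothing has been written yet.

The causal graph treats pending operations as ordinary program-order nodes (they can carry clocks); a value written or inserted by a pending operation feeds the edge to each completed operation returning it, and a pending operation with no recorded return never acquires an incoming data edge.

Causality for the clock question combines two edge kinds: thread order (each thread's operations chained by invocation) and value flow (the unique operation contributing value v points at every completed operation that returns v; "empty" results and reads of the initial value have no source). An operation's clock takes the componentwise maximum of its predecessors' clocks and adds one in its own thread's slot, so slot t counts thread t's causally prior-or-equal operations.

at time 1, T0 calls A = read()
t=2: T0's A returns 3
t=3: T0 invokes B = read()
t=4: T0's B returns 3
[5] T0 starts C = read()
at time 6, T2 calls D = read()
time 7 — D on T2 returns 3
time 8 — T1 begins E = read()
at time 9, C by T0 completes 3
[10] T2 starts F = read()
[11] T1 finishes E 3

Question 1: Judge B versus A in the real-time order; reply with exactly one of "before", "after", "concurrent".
after

B spans [3,4], A spans [1,2]
resp(A)=2 < inv(B)=3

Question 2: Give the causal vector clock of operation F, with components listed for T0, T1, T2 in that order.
(0, 0, 2)

D, invoked 6, has no incoming edges; only T2's bump applies → (0, 0, 1)
E, invoked 8, has no incoming edges; only T1's bump applies → (0, 1, 0)
A, invoked 1, has no incoming edges; only T0's bump applies → (1, 0, 0)
from VC(D)=(0, 0, 1), F (invoked 10) maxes components and bumps T2 → (0, 0, 2)
from VC(A)=(1, 0, 0), B (invoked 3) maxes components and bumps T0 → (2, 0, 0)
from VC(B)=(2, 0, 0), C (invoked 5) maxes components and bumps T0 → (3, 0, 0)
target: VC(F) = (0, 0, 2)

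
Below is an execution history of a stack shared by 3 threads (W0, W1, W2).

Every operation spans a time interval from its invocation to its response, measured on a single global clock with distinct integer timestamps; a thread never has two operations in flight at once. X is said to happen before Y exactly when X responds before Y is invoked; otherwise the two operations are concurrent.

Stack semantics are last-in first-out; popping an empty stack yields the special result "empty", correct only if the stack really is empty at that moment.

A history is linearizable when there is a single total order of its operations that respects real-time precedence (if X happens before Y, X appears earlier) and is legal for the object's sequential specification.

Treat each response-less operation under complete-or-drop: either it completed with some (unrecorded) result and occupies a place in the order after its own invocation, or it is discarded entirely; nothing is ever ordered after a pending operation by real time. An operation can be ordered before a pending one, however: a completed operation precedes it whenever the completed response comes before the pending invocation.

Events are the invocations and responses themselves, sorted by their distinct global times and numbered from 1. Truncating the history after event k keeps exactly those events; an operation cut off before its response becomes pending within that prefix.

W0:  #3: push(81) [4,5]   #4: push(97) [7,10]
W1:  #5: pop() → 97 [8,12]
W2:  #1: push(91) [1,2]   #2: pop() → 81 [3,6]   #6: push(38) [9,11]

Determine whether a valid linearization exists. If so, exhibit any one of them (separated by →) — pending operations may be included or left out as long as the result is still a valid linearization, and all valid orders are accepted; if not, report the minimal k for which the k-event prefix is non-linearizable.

linearizable — witness: #1 → #3 → #2 → #4 → #5 → #6

after step 1 (#1 push(91)): stack <91>
after step 2 (#3 push(81)): stack <91,81>
after step 3 (#2 pop() → 81): stack <91>
after step 4 (#4 push(97)): stack <91,97>
after step 5 (#5 pop() → 97): stack <91>
after step 6 (#6 push(38)): stack <91,38>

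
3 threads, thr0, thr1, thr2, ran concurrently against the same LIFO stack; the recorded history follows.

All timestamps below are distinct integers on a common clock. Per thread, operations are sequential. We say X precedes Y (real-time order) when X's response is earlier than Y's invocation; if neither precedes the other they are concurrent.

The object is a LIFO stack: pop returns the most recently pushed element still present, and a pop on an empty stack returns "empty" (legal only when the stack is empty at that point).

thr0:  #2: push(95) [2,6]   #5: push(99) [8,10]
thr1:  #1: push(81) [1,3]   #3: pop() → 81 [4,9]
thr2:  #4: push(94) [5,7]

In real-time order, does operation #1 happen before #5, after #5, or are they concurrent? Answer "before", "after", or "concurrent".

#1 spans [1,3], #5 spans [8,10]
resp(#1)=3 < inv(#5)=8

before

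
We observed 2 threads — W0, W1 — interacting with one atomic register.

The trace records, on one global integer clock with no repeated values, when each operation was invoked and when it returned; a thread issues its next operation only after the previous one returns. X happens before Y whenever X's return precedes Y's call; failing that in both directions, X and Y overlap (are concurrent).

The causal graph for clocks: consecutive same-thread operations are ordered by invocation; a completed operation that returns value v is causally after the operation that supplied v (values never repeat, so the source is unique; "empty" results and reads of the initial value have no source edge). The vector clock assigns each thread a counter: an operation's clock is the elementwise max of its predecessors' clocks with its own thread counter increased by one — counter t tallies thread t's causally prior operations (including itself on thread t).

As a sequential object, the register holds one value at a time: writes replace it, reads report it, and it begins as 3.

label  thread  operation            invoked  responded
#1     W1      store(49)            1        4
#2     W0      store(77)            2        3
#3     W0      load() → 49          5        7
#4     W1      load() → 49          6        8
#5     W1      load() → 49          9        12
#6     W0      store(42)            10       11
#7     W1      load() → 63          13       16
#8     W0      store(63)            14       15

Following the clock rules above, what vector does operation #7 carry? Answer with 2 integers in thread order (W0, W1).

root op #1, invoked 1: fresh clock plus W1's own tick → (0, 1)
root op #2, invoked 2: fresh clock plus W0's own tick → (1, 0)
#4 (invocation 6): componentwise max over VC(#1)=(0, 1), +1 at W1, giving (0, 2)
#5 (invocation 9): componentwise max over VC(#1)=(0, 1), VC(#4)=(0, 2), +1 at W1, giving (0, 3)
#3 (invocation 5): componentwise max over VC(#1)=(0, 1), VC(#2)=(1, 0), +1 at W0, giving (2, 1)
#6 (invocation 10): componentwise max over VC(#3)=(2, 1), +1 at W0, giving (3, 1)
#8 (invocation 14): componentwise max over VC(#6)=(3, 1), +1 at W0, giving (4, 1)
#7 (invocation 13): componentwise max over VC(#5)=(0, 3), VC(#8)=(4, 1), +1 at W1, giving (4, 4)
target: VC(#7) = (4, 4)

(4, 4)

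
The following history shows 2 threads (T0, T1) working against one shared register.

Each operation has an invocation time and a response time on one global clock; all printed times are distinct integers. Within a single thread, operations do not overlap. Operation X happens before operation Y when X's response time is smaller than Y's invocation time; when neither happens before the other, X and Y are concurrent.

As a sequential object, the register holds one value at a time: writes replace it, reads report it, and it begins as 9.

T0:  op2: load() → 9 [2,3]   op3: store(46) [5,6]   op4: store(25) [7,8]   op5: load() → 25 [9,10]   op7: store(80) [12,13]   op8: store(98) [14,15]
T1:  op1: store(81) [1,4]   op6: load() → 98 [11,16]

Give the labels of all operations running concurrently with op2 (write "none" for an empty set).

op2 spans [2,3]; an op avoiding the whole window 2..3 is ordered, any other is concurrent
op1 [1,4]: concurrent
op3 [5,6]: after
op4 [7,8]: after
op5 [9,10]: after
op6 [11,16]: after
op7 [12,13]: after
op8 [14,15]: after

op1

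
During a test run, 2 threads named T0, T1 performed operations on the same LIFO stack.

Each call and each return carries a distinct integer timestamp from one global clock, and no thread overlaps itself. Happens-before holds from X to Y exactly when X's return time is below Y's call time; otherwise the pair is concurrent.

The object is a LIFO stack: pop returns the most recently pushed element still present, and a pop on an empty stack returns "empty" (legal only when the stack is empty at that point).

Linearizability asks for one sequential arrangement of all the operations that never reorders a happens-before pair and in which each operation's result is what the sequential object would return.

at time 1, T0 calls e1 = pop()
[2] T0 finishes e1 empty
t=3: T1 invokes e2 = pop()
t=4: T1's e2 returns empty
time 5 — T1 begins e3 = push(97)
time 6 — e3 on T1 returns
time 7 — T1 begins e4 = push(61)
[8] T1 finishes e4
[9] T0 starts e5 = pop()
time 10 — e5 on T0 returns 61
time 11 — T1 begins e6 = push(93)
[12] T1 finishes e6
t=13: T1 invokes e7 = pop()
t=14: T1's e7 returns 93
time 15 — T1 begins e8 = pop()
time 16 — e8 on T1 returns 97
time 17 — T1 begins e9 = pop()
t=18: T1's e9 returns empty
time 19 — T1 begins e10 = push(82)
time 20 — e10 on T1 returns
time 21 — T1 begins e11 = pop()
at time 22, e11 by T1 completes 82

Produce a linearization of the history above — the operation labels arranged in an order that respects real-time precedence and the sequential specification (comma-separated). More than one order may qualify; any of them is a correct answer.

1. e1 pop() → empty, leaving stack <>
2. e2 pop() → empty, leaving stack <>
3. e3 push(97), leaving stack <97>
4. e4 push(61), leaving stack <97,61>
5. e5 pop() → 61, leaving stack <97>
6. e6 push(93), leaving stack <97,93>
7. e7 pop() → 93, leaving stack <97>
8. e8 pop() → 97, leaving stack <>
9. e9 pop() → empty, leaving stack <>
10. e10 push(82), leaving stack <82>
11. e11 pop() → 82, leaving stack <>

e1, e2, e3, e4, e5, e6, e7, e8, e9, e10, e11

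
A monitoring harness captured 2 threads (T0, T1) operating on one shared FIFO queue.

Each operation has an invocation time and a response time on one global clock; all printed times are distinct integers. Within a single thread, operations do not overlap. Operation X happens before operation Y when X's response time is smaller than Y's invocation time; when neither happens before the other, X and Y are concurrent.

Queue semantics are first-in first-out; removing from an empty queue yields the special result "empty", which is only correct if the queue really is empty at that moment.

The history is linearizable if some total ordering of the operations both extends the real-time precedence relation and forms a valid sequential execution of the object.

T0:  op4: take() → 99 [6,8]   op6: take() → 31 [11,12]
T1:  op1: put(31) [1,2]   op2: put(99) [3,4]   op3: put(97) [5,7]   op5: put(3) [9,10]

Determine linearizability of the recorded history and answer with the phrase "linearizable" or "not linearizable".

prefix check: 1..7 passes, 1..8 fails once op4's time-8 response joins
checked exhaustively: 2 real-time-consistent orders of 4 completed operations, zero legal FIFO queue replays
take op1, op2, op3, op4: step 4 already fails, because op4 take() → 99 cannot occur there
take op1, op2, op4, op3: step 3 already fails, because op4 take() → 99 cannot occur there

not linearizable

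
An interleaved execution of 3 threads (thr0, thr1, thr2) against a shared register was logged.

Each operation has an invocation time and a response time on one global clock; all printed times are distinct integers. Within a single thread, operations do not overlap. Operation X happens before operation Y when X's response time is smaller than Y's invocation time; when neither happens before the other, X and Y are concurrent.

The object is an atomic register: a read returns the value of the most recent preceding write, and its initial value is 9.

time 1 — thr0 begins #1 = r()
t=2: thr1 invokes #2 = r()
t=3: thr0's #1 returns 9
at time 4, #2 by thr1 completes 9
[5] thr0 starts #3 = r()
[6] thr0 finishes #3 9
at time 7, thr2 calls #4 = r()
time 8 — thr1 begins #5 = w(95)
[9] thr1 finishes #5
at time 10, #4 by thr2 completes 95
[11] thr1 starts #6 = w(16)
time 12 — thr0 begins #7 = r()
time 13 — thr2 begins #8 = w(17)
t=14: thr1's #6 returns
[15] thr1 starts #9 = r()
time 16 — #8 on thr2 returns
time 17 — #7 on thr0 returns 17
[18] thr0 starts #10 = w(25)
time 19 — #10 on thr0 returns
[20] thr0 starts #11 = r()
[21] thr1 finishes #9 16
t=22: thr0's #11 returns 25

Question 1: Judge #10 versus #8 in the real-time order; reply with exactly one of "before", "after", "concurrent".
Answer: after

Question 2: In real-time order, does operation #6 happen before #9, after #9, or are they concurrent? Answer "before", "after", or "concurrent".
Answer: before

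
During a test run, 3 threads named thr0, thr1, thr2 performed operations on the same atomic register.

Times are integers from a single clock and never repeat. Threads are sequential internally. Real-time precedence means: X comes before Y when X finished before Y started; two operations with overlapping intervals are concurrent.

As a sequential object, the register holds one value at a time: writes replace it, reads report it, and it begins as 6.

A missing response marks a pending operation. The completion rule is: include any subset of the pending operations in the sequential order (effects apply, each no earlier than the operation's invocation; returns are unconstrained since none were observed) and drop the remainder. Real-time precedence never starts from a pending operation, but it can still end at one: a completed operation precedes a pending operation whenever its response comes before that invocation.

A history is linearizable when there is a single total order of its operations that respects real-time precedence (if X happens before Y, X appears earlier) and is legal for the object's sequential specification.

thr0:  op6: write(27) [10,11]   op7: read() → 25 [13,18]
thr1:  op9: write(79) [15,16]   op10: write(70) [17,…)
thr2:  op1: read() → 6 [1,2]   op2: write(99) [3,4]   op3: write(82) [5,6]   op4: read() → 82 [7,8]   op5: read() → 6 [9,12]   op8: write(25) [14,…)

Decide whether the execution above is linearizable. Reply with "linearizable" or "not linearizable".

prefix check: 1..11 passes, 1..12 fails once op5's time-12 response joins
all 2 real-time-respecting orders fail — 6 completed atomic register operations, no legal replay
sample order op1, op2, op3, op4, op5, op6 stalls at step 5 — op5 read() → 6 has no legal effect
sample order op1, op2, op3, op4, op6, op5 stalls at step 6 — op5 read() → 6 has no legal effect

not linearizable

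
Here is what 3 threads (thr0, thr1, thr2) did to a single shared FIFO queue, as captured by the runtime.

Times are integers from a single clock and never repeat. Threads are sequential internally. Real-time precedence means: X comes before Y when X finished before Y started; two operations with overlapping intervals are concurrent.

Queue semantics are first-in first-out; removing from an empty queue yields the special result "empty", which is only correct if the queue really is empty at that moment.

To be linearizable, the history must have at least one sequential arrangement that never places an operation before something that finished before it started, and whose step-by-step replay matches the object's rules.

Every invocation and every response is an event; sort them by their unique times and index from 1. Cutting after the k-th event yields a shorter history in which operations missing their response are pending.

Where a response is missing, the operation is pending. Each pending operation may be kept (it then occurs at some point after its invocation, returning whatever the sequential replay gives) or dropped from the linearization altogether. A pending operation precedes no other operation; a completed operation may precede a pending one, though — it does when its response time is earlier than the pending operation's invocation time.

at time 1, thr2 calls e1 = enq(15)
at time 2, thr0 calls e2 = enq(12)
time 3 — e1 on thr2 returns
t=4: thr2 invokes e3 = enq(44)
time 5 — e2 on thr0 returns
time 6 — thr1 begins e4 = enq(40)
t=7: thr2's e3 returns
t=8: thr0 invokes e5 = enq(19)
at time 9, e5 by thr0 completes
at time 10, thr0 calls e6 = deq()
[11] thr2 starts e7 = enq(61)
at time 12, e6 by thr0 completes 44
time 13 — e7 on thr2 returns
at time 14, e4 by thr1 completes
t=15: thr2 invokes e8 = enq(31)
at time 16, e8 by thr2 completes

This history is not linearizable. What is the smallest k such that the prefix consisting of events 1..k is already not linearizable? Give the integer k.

12

events 1..11 are linearizable, e.g. via e1, e2, e3, e4, e5:
after step 1 (e1 enq(15)): queue <15>
after step 2 (e2 enq(12)): queue <15,12>
after step 3 (e3 enq(44)): queue <15,12,44>
after step 4 (e4 enq(40) (pending, included)): queue <15,12,44,40>
after step 5 (e5 enq(19)): queue <15,12,44,40,19>
adding event 12 (e6 responds at 12) leaves no legal real-time order
include/drop combinations of the 2 pending operations (e4, e7) were all tried; none helps
sample order e1, e2, e3, e5, e6 (pending dropped) stalls at step 5 — e6 deq() → 44 has no legal effect
sample order e1, e3, e2, e5, e6 (pending dropped) stalls at step 5 — e6 deq() → 44 has no legal effect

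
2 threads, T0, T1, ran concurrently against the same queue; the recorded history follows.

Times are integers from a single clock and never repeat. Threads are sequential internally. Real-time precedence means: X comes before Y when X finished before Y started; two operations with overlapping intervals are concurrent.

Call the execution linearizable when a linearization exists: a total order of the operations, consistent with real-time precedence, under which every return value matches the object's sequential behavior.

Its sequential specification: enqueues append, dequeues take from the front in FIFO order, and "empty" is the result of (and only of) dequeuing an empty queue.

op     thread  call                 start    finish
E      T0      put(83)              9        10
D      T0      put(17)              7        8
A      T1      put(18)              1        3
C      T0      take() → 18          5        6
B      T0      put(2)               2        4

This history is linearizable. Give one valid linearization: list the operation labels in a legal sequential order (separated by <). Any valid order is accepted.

A < B < C < D < E

1. A put(18), leaving queue <18>
2. B put(2), leaving queue <18,2>
3. C take() → 18, leaving queue <2>
4. D put(17), leaving queue <2,17>
5. E put(83), leaving queue <2,17,83>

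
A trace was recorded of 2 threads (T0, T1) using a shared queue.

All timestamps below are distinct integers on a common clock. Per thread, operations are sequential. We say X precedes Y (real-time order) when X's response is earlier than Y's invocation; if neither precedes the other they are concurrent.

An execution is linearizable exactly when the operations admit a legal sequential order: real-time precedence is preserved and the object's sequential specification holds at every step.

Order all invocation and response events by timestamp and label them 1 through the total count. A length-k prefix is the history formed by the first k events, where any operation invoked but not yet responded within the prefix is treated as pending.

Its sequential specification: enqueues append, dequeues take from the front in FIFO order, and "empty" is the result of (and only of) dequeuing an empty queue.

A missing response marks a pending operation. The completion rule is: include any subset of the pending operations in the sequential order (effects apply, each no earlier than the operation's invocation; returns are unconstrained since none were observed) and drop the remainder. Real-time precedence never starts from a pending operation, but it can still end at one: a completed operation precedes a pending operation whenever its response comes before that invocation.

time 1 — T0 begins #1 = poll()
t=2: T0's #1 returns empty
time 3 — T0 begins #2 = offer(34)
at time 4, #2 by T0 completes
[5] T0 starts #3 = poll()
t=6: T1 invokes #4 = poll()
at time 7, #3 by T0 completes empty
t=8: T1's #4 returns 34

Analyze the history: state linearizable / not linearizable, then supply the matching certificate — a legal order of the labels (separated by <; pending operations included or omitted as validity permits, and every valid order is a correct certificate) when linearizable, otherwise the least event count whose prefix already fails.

1. #1 poll() → empty, leaving queue <>
2. #2 offer(34), leaving queue <34>
3. #4 poll() → 34, leaving queue <>
4. #3 poll() → empty, leaving queue <>

linearizable — witness: #1 < #2 < #4 < #3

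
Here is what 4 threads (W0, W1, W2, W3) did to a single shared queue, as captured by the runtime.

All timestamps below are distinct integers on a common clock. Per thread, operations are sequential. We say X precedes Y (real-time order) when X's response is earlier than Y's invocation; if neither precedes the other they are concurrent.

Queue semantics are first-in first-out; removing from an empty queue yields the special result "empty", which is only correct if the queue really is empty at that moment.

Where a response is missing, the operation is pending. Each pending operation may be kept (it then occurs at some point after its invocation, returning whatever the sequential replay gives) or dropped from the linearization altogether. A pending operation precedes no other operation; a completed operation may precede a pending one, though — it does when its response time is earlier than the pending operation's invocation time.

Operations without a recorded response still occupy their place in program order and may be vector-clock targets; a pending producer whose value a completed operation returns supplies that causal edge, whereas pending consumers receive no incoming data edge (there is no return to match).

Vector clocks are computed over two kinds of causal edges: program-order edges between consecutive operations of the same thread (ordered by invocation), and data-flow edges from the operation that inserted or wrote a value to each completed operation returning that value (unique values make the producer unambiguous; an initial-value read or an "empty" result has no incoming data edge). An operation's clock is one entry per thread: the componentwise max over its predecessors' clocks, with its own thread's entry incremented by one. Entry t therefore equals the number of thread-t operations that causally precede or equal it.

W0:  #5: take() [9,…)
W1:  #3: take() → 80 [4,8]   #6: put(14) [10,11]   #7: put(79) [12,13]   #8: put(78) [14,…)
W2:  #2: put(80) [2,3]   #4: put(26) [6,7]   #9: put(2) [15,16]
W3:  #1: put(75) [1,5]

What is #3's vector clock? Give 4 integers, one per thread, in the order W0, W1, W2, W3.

invoked at 1, #1 has no predecessors; its own W3 bump gives (0, 0, 0, 1)
invoked at 2, #2 has no predecessors; its own W2 bump gives (0, 0, 1, 0)
invoked at 9, #5 has no predecessors; its own W0 bump gives (1, 0, 0, 0)
invoked at 6, #4 merges VC(#2)=(0, 0, 1, 0) and bumps W2's slot → (0, 0, 2, 0)
invoked at 4, #3 merges VC(#2)=(0, 0, 1, 0) and bumps W1's slot → (0, 1, 1, 0)
invoked at 15, #9 merges VC(#4)=(0, 0, 2, 0) and bumps W2's slot → (0, 0, 3, 0)
invoked at 10, #6 merges VC(#3)=(0, 1, 1, 0) and bumps W1's slot → (0, 2, 1, 0)
invoked at 12, #7 merges VC(#6)=(0, 2, 1, 0) and bumps W1's slot → (0, 3, 1, 0)
invoked at 14, #8 merges VC(#7)=(0, 3, 1, 0) and bumps W1's slot → (0, 4, 1, 0)
target: VC(#3) = (0, 1, 1, 0)

(0, 1, 1, 0)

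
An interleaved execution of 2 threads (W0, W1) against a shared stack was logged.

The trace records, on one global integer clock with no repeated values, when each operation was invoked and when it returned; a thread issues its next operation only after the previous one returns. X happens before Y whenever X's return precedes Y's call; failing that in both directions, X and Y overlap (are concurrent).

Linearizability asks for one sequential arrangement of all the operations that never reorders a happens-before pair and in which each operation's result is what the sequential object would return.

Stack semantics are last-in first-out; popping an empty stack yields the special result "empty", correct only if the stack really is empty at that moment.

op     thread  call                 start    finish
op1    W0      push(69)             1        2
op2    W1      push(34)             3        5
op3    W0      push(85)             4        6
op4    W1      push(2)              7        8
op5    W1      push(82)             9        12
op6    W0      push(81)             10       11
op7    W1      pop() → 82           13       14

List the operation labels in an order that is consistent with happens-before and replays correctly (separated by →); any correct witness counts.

op1 → op2 → op3 → op4 → op6 → op5 → op7

1. op1 push(69), leaving stack <69>
2. op2 push(34), leaving stack <69,34>
3. op3 push(85), leaving stack <69,34,85>
4. op4 push(2), leaving stack <69,34,85,2>
5. op6 push(81), leaving stack <69,34,85,2,81>
6. op5 push(82), leaving stack <69,34,85,2,81,82>
7. op7 pop() → 82, leaving stack <69,34,85,2,81>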